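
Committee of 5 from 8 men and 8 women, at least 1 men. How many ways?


Count by #men:
  1M,4W: C(8,1)×C(8,4)=560
  2M,3W: C(8,2)×C(8,3)=1568
  3M,2W: C(8,3)×C(8,2)=1568
  4M,1W: C(8,4)×C(8,1)=560
  5M,0W: C(8,5)×C(8,0)=56
Total = 4312

4312


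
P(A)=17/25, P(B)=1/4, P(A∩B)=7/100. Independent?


P(A)×P(B) = 17/100
P(A∩B) = 7/100
Not equal → NOT independent

No, not independent


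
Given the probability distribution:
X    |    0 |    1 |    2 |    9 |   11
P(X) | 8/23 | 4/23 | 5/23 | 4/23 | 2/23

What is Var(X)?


E[X] = 72/23
E[X²] = 590/23
Var(X) = E[X²] - (E[X])² = 590/23 - 5184/529 = 8386/529

Var(X) = 8386/529 ≈ 15.8526


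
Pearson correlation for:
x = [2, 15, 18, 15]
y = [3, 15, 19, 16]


n=4, Σx=50, Σy=53, Σxy=813, Σx²=778, Σy²=851
r = (4×813 - 50×53)/√((4×778 - 50²)(4×851 - 53²))
= 602/√(612×595) = 602/√364140 ≈ 602/603.4401 ≈ 0.9976

r ≈ 0.9976


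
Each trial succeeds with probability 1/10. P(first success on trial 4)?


Geometric: P(X=4) = (1-p)^(k-1)×p = (9/10)^3×1/10 = 729/10000

P(X=4) = 729/10000 ≈ 7.29%


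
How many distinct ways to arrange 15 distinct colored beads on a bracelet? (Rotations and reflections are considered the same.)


Free circular arrangements: rotations and reflections both identified.
(n-1)!/2 = 14!/2 = 87178291200/2 = 43589145600

43589145600


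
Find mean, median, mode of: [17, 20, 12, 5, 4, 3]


Sorted: [3, 4, 5, 12, 17, 20]
Mean = 61/6
Median = 17/2
Freq: {17: 1, 20: 1, 12: 1, 5: 1, 4: 1, 3: 1}
Mode: No mode

Mean=61/6, Median=17/2, Mode=No mode


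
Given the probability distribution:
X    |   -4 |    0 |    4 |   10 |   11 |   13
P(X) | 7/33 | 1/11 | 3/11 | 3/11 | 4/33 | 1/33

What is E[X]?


E[X] = Σ x·P(X=x)
= (-4)×(7/33) + (0)×(1/11) + (4)×(3/11) + (10)×(3/11) + (11)×(4/33) + (13)×(1/33)
= 155/33

E[X] = 155/33


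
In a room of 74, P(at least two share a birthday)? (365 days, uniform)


P(all different) = Π(365-i)/365 for i=0..73
= 0.000351
P(match) = 1 - 0.000351 = 0.999649

P ≈ 0.9996 ≈ 99.96%


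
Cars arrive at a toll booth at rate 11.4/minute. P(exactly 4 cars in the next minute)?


Poisson(λ=11.4): P(X=4) = e^(-λ)×λ^k/k!
= e^(-11.4) × 11.4^4 / 4!
≈ 1.119548484e-05 × 16889.6016 / 24 ≈ 0.007879

P(X=4) ≈ 0.007879 ≈ 0.79%


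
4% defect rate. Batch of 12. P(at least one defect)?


P(all good) = (24/25)^12 = 36520347436056576/59604644775390625
P(≥1 defect) = 23084297339334049/59604644775390625

P = 23084297339334049/59604644775390625 ≈ 38.73%


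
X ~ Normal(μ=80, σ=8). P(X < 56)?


z = (56-80)/8 = -3.0
P(Z < -3.0) = 0.0013

P(X < 56) ≈ 0.0013


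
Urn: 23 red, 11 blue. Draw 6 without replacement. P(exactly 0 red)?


Hypergeometric: C(23,0)×C(11,6)/C(34,6)
= 1×462/1344904 = 21/61132

P(X=0) = 21/61132 ≈ 0.03%


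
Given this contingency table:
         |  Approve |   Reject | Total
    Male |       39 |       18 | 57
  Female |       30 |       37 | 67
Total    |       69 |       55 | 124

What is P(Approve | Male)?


P(Approve | Male) = 39/(39+18) = 39/57 = 13/19

P(Approve|Male) = 13/19 ≈ 68.42%


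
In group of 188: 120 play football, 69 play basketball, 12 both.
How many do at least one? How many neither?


|A∪B| = 120+69-12 = 177
Neither = 188-177 = 11

At least one: 177; Neither: 11


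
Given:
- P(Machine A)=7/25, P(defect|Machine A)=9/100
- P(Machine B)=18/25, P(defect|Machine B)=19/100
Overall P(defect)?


P(B) = Σ P(B|Aᵢ)×P(Aᵢ)
  9/100×7/25 = 63/2500
  19/100×18/25 = 171/1250
Sum = 81/500

P(defect) = 81/500 ≈ 16.20%


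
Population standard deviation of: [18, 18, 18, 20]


Mean = 74/4 = 37/2
  (18-37/2)²=1/4
  (18-37/2)²=1/4
  (18-37/2)²=1/4
  (20-37/2)²=9/4
Σ(x-μ)² = 3
σ² = 3/4

σ = √(3/4) ≈ 0.8660


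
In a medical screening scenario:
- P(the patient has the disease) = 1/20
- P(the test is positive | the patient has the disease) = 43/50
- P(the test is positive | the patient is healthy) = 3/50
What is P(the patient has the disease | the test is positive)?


Using Bayes' theorem:
P(A|B) = P(B|A)·P(A) / P(B)

P(the test is positive) = 43/50 × 1/20 + 3/50 × 19/20
= 43/1000 + 57/1000 = 1/10

P(the patient has the disease|the test is positive) = (43/1000) / (1/10) = 43/100

P(the patient has the disease|the test is positive) = 43/100 ≈ 43.00%


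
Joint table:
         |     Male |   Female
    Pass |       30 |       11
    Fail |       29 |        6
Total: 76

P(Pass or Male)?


P(Pass∨Male) = P(Pass) + P(Male) - P(Pass∧Male)
= (41 + 59 - 30)/76 = 70/76 = 35/38

P = 35/38 ≈ 92.11%


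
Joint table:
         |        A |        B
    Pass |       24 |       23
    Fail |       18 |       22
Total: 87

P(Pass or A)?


P(Pass∨A) = P(Pass) + P(A) - P(Pass∧A)
= (47 + 42 - 24)/87 = 65/87

P = 65/87 ≈ 74.71%


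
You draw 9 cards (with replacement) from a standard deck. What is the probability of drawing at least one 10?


P(not a 10) = 48/52 = 12/13
P(none in 9 draws) = (12/13)^9 = 5159780352/10604499373
P(≥1 10) = 1 - 5159780352/10604499373 = 5444719021/10604499373

P = 5444719021/10604499373 ≈ 51.34%


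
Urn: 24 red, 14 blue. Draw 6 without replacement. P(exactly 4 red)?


Hypergeometric: C(24,4)×C(14,2)/C(38,6)
= 10626×91/2760681 = 4186/11951

P(X=4) = 4186/11951 ≈ 35.03%


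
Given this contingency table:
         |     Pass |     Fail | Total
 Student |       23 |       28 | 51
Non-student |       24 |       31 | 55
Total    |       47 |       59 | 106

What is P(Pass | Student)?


P(Pass | Student) = 23/(23+28) = 23/51

P(Pass|Student) = 23/51 ≈ 45.10%


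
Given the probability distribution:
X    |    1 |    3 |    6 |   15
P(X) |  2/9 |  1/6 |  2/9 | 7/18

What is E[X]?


E[X] = Σ x·P(X=x)
= (1)×(2/9) + (3)×(1/6) + (6)×(2/9) + (15)×(7/18)
= 71/9

E[X] = 71/9


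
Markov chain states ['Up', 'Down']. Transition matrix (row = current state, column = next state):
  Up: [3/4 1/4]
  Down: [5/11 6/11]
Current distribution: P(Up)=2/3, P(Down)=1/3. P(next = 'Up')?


P(next=Up) = Σᵢ P(now=i)×P(i→Up)
= 2/3×3/4 + 1/3×5/11
= 1/2 + 5/33 = 43/66

P = 43/66 ≈ 0.6515


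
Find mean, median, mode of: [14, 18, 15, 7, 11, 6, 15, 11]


Sorted: [6, 7, 11, 11, 14, 15, 15, 18]
Mean = 97/8
Median = 25/2
Freq: {14: 1, 18: 1, 15: 2, 7: 1, 11: 2, 6: 1}
Mode: [11, 15]

Mean=97/8, Median=25/2, Mode=[11, 15]


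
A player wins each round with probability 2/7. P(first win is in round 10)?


Geometric: P(X=10) = (1-p)^(k-1)×p = (5/7)^9×2/7 = 3906250/282475249

P(X=10) = 3906250/282475249 ≈ 1.38%


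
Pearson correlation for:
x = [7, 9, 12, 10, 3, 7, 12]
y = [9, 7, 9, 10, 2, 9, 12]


n=7, Σx=60, Σy=58, Σxy=547, Σx²=576, Σy²=540
r = (7×547 - 60×58)/√((7×576 - 60²)(7×540 - 58²))
= 349/√(432×416) = 349/√179712 ≈ 349/423.9245 ≈ 0.8233

r ≈ 0.8233


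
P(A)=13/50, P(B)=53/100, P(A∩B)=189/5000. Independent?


P(A)×P(B) = 689/5000
P(A∩B) = 189/5000
Not equal → NOT independent

No, not independent


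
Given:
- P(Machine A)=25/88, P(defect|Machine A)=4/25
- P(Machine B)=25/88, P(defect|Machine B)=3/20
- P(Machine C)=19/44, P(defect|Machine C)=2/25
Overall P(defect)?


P(B) = Σ P(B|Aᵢ)×P(Aᵢ)
  4/25×25/88 = 1/22
  3/20×25/88 = 15/352
  2/25×19/44 = 19/550
Sum = 1079/8800

P(defect) = 1079/8800 ≈ 12.26%


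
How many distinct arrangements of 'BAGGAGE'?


Letters: 7, freq: {'B': 1, 'A': 2, 'G': 3, 'E': 1}
7!/(1!×2!×3!×1!) = 5040/12 = 420

420


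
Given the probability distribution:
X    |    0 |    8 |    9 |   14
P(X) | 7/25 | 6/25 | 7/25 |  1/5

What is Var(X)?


E[X] = 181/25
E[X²] = 1931/25
Var(X) = E[X²] - (E[X])² = 1931/25 - 32761/625 = 15514/625

Var(X) = 15514/625 ≈ 24.8224


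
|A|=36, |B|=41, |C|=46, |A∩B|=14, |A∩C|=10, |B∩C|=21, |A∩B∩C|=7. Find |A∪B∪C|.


|A∪B∪C| = 36+41+46-14-10-21+7 = 85

|A∪B∪C| = 85


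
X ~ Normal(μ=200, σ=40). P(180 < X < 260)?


z₁=(180-200)/40=-0.5, z₂=(260-200)/40=1.5
P = Φ(1.5) - Φ(-0.5) = 0.933193 - 0.308538 = 0.624655 ≈ 0.6247

P(180 < X < 260) ≈ 0.6247


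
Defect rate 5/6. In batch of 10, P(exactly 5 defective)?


Binomial: P(X=5) = C(10,5)×p^5×(1-p)^5
= 252 × 3125/7776 × 1/7776 = 21875/1679616

P(X=5) = 21875/1679616 ≈ 1.30%


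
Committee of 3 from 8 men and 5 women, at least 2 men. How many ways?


Count by #men:
  2M,1W: C(8,2)×C(5,1)=140
  3M,0W: C(8,3)×C(5,0)=56
Total = 196

196


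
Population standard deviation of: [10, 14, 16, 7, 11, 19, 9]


Mean = 86/7
  (10-86/7)²=256/49
  (14-86/7)²=144/49
  (16-86/7)²=676/49
  (7-86/7)²=1369/49
  (11-86/7)²=81/49
  (19-86/7)²=2209/49
  (9-86/7)²=529/49
Σ(x-μ)² = 752/7
σ² = (752/7)/7 = 752/49

σ = √(752/49) ≈ 3.9175


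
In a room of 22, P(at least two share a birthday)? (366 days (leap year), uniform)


P(all different) = Π(366-i)/366 for i=0..21
= 0.525249
P(match) = 1 - 0.525249 = 0.474751

P ≈ 0.4748 ≈ 47.48%


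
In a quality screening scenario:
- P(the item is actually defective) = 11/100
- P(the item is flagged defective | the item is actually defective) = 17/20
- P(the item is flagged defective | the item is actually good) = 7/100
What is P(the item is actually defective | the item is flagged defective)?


Using Bayes' theorem:
P(A|B) = P(B|A)·P(A) / P(B)

P(the item is flagged defective) = 17/20 × 11/100 + 7/100 × 89/100
= 187/2000 + 623/10000 = 779/5000

P(the item is actually defective|the item is flagged defective) = (187/2000) / (779/5000) = 935/1558

P(the item is actually defective|the item is flagged defective) = 935/1558 ≈ 60.01%


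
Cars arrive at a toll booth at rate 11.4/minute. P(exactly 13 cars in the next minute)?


Poisson(λ=11.4): P(X=13) = e^(-λ)×λ^k/k!
= e^(-11.4) × 11.4^13 / 13!
≈ 1.119548484e-05 × 5.4924114946e+13 / 6227020800 ≈ 0.098747

P(X=13) ≈ 0.098747 ≈ 9.87%


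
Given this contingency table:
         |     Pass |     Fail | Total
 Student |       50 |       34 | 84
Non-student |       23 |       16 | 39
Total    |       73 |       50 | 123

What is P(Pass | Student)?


P(Pass | Student) = 50/(50+34) = 50/84 = 25/42

P(Pass|Student) = 25/42 ≈ 59.52%


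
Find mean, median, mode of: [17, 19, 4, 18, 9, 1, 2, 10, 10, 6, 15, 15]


Sorted: [1, 2, 4, 6, 9, 10, 10, 15, 15, 17, 18, 19]
Mean = 126/12 = 21/2
Median = 10
Freq: {17: 1, 19: 1, 4: 1, 18: 1, 9: 1, 1: 1, 2: 1, 10: 2, 6: 1, 15: 2}
Mode: [10, 15]

Mean=21/2, Median=10, Mode=[10, 15]


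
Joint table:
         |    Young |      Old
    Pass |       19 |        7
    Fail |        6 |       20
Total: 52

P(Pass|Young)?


P(Pass|Young) = 19/(19+6) = 19/25

P = 19/25 ≈ 76.00%


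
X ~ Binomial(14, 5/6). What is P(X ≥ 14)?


P(X ≥ 14) = Σ P(X=i) for i=14..14
P(X=14) = 6103515625/78364164096
Sum = 6103515625/78364164096

P(X ≥ 14) = 6103515625/78364164096 ≈ 7.79%


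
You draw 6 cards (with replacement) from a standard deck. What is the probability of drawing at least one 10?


P(not a 10) = 48/52 = 12/13
P(none in 6 draws) = (12/13)^6 = 2985984/4826809
P(≥1 10) = 1 - 2985984/4826809 = 1840825/4826809

P = 1840825/4826809 ≈ 38.14%


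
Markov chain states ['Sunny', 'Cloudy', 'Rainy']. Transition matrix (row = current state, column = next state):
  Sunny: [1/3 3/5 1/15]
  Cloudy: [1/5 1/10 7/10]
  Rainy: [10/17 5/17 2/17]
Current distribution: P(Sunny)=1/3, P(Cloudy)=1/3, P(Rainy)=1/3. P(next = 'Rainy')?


P(next=Rainy) = Σᵢ P(now=i)×P(i→Rainy)
= 1/3×1/15 + 1/3×7/10 + 1/3×2/17
= 1/45 + 7/30 + 2/51 = 451/1530

P = 451/1530 ≈ 0.2948


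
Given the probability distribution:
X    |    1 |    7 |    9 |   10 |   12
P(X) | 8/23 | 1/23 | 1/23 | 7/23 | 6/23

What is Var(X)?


E[X] = 166/23
E[X²] = 74
Var(X) = E[X²] - (E[X])² = 74 - 27556/529 = 11590/529

Var(X) = 11590/529 ≈ 21.9093


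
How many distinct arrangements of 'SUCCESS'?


Letters: 7, freq: {'S': 3, 'U': 1, 'C': 2, 'E': 1}
7!/(3!×1!×2!×1!) = 5040/12 = 420

420


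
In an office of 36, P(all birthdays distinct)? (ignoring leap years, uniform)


P(all different) = Π(365-i)/365 for i=0..35
= (365/365)×(364/365)×...×(330/365)
= 0.167818

P ≈ 0.1678 ≈ 16.78%


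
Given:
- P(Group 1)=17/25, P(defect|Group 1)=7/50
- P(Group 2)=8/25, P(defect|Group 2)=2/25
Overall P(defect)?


P(B) = Σ P(B|Aᵢ)×P(Aᵢ)
  7/50×17/25 = 119/1250
  2/25×8/25 = 16/625
Sum = 151/1250

P(defect) = 151/1250 ≈ 12.08%


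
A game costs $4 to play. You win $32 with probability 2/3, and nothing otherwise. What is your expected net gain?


E[gain] = (32-4)×2/3 + (-4)×1/3
= 56/3 - 4/3 = 52/3

Expected net gain = $52/3 ≈ $17.33


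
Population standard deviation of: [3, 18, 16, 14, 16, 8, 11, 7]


Mean = 93/8
  (3-93/8)²=4761/64
  (18-93/8)²=2601/64
  (16-93/8)²=1225/64
  (14-93/8)²=361/64
  (16-93/8)²=1225/64
  (8-93/8)²=841/64
  (11-93/8)²=25/64
  (7-93/8)²=1369/64
Σ(x-μ)² = 1551/8
σ² = (1551/8)/8 = 1551/64

σ = √(1551/64) ≈ 4.9228


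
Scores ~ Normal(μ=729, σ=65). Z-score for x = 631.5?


z = (x - μ)/σ = (631.5 - 729)/65 = -1.5

z = -1.5


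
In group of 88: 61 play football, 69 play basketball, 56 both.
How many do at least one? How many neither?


|A∪B| = 61+69-56 = 74
Neither = 88-74 = 14

At least one: 74; Neither: 14


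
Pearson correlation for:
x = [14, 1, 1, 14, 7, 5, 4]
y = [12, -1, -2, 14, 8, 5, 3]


n=7, Σx=46, Σy=39, Σxy=454, Σx²=484, Σy²=443
r = (7×454 - 46×39)/√((7×484 - 46²)(7×443 - 39²))
= 1384/√(1272×1580) = 1384/√2009760 ≈ 1384/1417.6600 ≈ 0.9763

r ≈ 0.9763


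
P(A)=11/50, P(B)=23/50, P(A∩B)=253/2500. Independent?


P(A)×P(B) = 253/2500
P(A∩B) = 253/2500
Equal ✓ → Independent

Yes, independent


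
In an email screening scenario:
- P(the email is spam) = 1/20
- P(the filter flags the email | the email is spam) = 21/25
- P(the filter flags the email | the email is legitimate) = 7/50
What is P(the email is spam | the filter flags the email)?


Using Bayes' theorem:
P(A|B) = P(B|A)·P(A) / P(B)

P(the filter flags the email) = 21/25 × 1/20 + 7/50 × 19/20
= 21/500 + 133/1000 = 7/40

P(the email is spam|the filter flags the email) = (21/500) / (7/40) = 6/25

P(the email is spam|the filter flags the email) = 6/25 ≈ 24.00%


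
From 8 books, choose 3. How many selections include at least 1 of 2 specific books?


Complement: C(8,3) - C(6,3) = 56 - 20 = 36

36


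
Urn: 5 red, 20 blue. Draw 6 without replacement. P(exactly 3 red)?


Hypergeometric: C(5,3)×C(20,3)/C(25,6)
= 10×1140/177100 = 114/1771

P(X=3) = 114/1771 ≈ 6.44%


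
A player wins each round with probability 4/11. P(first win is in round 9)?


Geometric: P(X=9) = (1-p)^(k-1)×p = (7/11)^8×4/11 = 23059204/2357947691

P(X=9) = 23059204/2357947691 ≈ 0.98%


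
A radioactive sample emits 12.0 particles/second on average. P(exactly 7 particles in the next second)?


Poisson(λ=12.0): P(X=7) = e^(-λ)×λ^k/k!
= e^(-12.0) × 12.0^7 / 7!
≈ 6.144212353e-06 × 35831808 / 5040 ≈ 0.043682

P(X=7) ≈ 0.043682 ≈ 4.37%


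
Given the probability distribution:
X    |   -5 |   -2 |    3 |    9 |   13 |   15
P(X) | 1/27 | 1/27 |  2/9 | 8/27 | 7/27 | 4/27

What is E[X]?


E[X] = Σ x·P(X=x)
= (-5)×(1/27) + (-2)×(1/27) + (3)×(2/9) + (9)×(8/27) + (13)×(7/27) + (15)×(4/27)
= 26/3

E[X] = 26/3


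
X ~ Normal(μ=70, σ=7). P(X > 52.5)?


z = (52.5-70)/7 = -2.5
P(X > 52.5) = 1 - P(Z ≤ -2.5) = 1 - 0.0062 = 0.9938

P(X > 52.5) ≈ 0.9938


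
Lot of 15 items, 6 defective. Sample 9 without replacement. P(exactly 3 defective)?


Hypergeometric: C(6,3)×C(9,6)/C(15,9)
= 20×84/5005 = 48/143

P(X=3) = 48/143 ≈ 33.57%


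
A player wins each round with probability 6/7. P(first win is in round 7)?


Geometric: P(X=7) = (1-p)^(k-1)×p = (1/7)^6×6/7 = 6/823543

P(X=7) = 6/823543 ≈ 0.00%


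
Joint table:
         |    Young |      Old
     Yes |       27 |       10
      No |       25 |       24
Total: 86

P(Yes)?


P(Yes) = (27+10)/86 = 37/86

P(Yes) = 37/86 ≈ 43.02%


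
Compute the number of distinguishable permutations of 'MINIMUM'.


Letters: 7, freq: {'M': 3, 'I': 2, 'N': 1, 'U': 1}
7!/(3!×2!×1!×1!) = 5040/12 = 420

420


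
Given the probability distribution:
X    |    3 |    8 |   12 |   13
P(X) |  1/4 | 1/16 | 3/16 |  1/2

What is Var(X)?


E[X] = 10
E[X²] = 471/4
Var(X) = E[X²] - (E[X])² = 471/4 - 100 = 71/4

Var(X) = 71/4 ≈ 17.7500


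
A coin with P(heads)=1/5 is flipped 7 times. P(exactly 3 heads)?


Binomial: P(X=3) = C(7,3)×p^3×(1-p)^4
= 35 × 1/125 × 256/625 = 1792/15625

P(X=3) = 1792/15625 ≈ 11.47%


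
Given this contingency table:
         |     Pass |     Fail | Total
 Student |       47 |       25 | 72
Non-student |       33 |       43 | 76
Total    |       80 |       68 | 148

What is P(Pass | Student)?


P(Pass | Student) = 47/(47+25) = 47/72

P(Pass|Student) = 47/72 ≈ 65.28%


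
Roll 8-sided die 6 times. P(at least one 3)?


P(no 3)^6 = (7/8)^6 = 117649/262144
P(≥1) = 1 - 117649/262144 = 144495/262144

P = 144495/262144 ≈ 55.12%


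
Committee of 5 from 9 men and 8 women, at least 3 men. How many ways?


Count by #men:
  3M,2W: C(9,3)×C(8,2)=2352
  4M,1W: C(9,4)×C(8,1)=1008
  5M,0W: C(9,5)×C(8,0)=126
Total = 3486

3486


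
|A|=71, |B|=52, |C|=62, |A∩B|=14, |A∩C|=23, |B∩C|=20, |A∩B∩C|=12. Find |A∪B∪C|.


|A∪B∪C| = 71+52+62-14-23-20+12 = 140

|A∪B∪C| = 140


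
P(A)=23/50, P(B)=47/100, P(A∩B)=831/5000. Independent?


P(A)×P(B) = 1081/5000
P(A∩B) = 831/5000
Not equal → NOT independent

No, not independent


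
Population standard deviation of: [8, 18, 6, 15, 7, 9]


Mean = 63/6 = 21/2
  (8-21/2)²=25/4
  (18-21/2)²=225/4
  (6-21/2)²=81/4
  (15-21/2)²=81/4
  (7-21/2)²=49/4
  (9-21/2)²=9/4
Σ(x-μ)² = 235/2
σ² = (235/2)/6 = 235/12

σ = √(235/12) ≈ 4.4253


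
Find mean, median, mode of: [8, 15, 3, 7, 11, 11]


Sorted: [3, 7, 8, 11, 11, 15]
Mean = 55/6
Median = 19/2
Freq: {8: 1, 15: 1, 3: 1, 7: 1, 11: 2}
Mode: [11]

Mean=55/6, Median=19/2, Mode=11


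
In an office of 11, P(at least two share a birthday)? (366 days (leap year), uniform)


P(all different) = Π(366-i)/366 for i=0..10
= 0.859219
P(match) = 1 - 0.859219 = 0.140781

P ≈ 0.1408 ≈ 14.08%


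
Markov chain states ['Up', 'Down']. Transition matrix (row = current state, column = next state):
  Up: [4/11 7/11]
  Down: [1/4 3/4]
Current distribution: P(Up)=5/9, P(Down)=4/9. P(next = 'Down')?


P(next=Down) = Σᵢ P(now=i)×P(i→Down)
= 5/9×7/11 + 4/9×3/4
= 35/99 + 1/3 = 68/99

P = 68/99 ≈ 0.6869


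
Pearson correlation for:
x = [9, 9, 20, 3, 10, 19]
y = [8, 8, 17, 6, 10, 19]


n=6, Σx=70, Σy=68, Σxy=963, Σx²=1032, Σy²=914
r = (6×963 - 70×68)/√((6×1032 - 70²)(6×914 - 68²))
= 1018/√(1292×860) = 1018/√1111120 ≈ 1018/1054.0968 ≈ 0.9658

r ≈ 0.9658


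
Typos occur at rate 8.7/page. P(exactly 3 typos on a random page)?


Poisson(λ=8.7): P(X=3) = e^(-λ)×λ^k/k!
= e^(-8.7) × 8.7^3 / 3!
≈ 0.000166585811 × 658.503 / 6 ≈ 0.018283

P(X=3) ≈ 0.018283 ≈ 1.83%


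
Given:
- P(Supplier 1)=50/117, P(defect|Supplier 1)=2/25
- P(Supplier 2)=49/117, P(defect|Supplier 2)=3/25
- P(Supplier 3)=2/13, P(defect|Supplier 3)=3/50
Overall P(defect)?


P(B) = Σ P(B|Aᵢ)×P(Aᵢ)
  2/25×50/117 = 4/117
  3/25×49/117 = 49/975
  3/50×2/13 = 3/325
Sum = 274/2925

P(defect) = 274/2925 ≈ 9.37%


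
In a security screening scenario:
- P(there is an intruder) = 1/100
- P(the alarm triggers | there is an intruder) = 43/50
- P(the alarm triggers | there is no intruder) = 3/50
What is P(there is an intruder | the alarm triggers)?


Using Bayes' theorem:
P(A|B) = P(B|A)·P(A) / P(B)

P(the alarm triggers) = 43/50 × 1/100 + 3/50 × 99/100
= 43/5000 + 297/5000 = 17/250

P(there is an intruder|the alarm triggers) = (43/5000) / (17/250) = 43/340

P(there is an intruder|the alarm triggers) = 43/340 ≈ 12.65%


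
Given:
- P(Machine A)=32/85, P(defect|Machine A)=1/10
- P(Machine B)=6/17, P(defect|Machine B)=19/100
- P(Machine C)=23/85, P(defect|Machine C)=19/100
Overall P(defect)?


P(B) = Σ P(B|Aᵢ)×P(Aᵢ)
  1/10×32/85 = 16/425
  19/100×6/17 = 57/850
  19/100×23/85 = 437/8500
Sum = 1327/8500

P(defect) = 1327/8500 ≈ 15.61%


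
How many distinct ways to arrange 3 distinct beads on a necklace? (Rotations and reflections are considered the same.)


Free circular arrangements: rotations and reflections both identified.
(n-1)!/2 = 2!/2 = 2/2 = 1

1


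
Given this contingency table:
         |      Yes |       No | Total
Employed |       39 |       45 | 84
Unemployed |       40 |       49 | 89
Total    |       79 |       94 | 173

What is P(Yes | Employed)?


P(Yes | Employed) = 39/(39+45) = 39/84 = 13/28

P(Yes|Employed) = 13/28 ≈ 46.43%


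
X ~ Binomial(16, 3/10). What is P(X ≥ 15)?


P(X ≥ 15) = Σ P(X=i) for i=15..16
P(X=15) = 100442349/625000000000000
P(X=16) = 43046721/10000000000000000
Sum = 330024861/2000000000000000

P(X ≥ 15) = 330024861/2000000000000000 ≈ 0.00%


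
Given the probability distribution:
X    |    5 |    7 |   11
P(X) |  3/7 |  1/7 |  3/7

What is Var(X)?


E[X] = 55/7
E[X²] = 487/7
Var(X) = E[X²] - (E[X])² = 487/7 - 3025/49 = 384/49

Var(X) = 384/49 ≈ 7.8367


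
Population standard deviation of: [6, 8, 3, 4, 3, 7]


Mean = 31/6
  (6-31/6)²=25/36
  (8-31/6)²=289/36
  (3-31/6)²=169/36
  (4-31/6)²=49/36
  (3-31/6)²=169/36
  (7-31/6)²=121/36
Σ(x-μ)² = 137/6
σ² = (137/6)/6 = 137/36

σ = √(137/36) ≈ 1.9508


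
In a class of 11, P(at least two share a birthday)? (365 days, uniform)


P(all different) = Π(365-i)/365 for i=0..10
= 0.858859
P(match) = 1 - 0.858859 = 0.141141

P ≈ 0.1411 ≈ 14.11%


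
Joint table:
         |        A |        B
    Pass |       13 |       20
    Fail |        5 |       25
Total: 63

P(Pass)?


P(Pass) = (13+20)/63 = 33/63 = 11/21

P(Pass) = 11/21 ≈ 52.38%


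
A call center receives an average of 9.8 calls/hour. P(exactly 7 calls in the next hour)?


Poisson(λ=9.8): P(X=7) = e^(-λ)×λ^k/k!
= e^(-9.8) × 9.8^7 / 7!
≈ 5.545159943e-05 × 8681255.33247 / 5040 ≈ 0.095514

P(X=7) ≈ 0.095514 ≈ 9.55%


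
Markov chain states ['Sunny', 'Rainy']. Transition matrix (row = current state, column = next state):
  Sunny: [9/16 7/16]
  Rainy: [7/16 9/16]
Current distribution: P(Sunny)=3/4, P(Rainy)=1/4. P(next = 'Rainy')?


P(next=Rainy) = Σᵢ P(now=i)×P(i→Rainy)
= 3/4×7/16 + 1/4×9/16
= 21/64 + 9/64 = 15/32

P = 15/32 ≈ 0.4688


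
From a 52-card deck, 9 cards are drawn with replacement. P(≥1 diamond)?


P(not a diamond) = 39/52 = 3/4
P(none in 9 draws) = (3/4)^9 = 19683/262144
P(≥1 diamond) = 1 - 19683/262144 = 242461/262144

P = 242461/262144 ≈ 92.49%


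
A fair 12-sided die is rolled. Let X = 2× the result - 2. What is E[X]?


E[die] = (1+12)/2 = 13/2
E[X] = 2×13/2 - 2 = 11

E[X] = 11


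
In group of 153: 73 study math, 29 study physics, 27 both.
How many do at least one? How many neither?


|A∪B| = 73+29-27 = 75
Neither = 153-75 = 78

At least one: 75; Neither: 78


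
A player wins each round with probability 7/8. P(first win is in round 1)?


Geometric: P(X=1) = (1-p)^(k-1)×p = (1/8)^0×7/8 = 7/8

P(X=1) = 7/8 ≈ 87.50%


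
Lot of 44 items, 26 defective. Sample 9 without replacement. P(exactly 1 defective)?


Hypergeometric: C(26,1)×C(18,8)/C(44,9)
= 26×43758/708930508 = 1989/1239389

P(X=1) = 1989/1239389 ≈ 0.16%


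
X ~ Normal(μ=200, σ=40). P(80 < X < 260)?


z₁=(80-200)/40=-3.0, z₂=(260-200)/40=1.5
P = Φ(1.5) - Φ(-3.0) = 0.933193 - 0.001350 = 0.931843 ≈ 0.9318

P(80 < X < 260) ≈ 0.9318


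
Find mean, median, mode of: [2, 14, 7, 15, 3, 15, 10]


Sorted: [2, 3, 7, 10, 14, 15, 15]
Mean = 66/7
Median = 10
Freq: {2: 1, 14: 1, 7: 1, 15: 2, 3: 1, 10: 1}
Mode: [15]

Mean=66/7, Median=10, Mode=15


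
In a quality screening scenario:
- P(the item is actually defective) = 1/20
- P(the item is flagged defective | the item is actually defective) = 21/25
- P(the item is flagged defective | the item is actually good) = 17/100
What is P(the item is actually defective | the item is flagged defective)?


Using Bayes' theorem:
P(A|B) = P(B|A)·P(A) / P(B)

P(the item is flagged defective) = 21/25 × 1/20 + 17/100 × 19/20
= 21/500 + 323/2000 = 407/2000

P(the item is actually defective|the item is flagged defective) = (21/500) / (407/2000) = 84/407

P(the item is actually defective|the item is flagged defective) = 84/407 ≈ 20.64%


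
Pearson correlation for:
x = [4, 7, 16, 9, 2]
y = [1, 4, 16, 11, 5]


n=5, Σx=38, Σy=37, Σxy=397, Σx²=406, Σy²=419
r = (5×397 - 38×37)/√((5×406 - 38²)(5×419 - 37²))
= 579/√(586×726) = 579/√425436 ≈ 579/652.2546 ≈ 0.8877

r ≈ 0.8877


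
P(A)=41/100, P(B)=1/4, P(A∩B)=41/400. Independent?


P(A)×P(B) = 41/400
P(A∩B) = 41/400
Equal ✓ → Independent

Yes, independent


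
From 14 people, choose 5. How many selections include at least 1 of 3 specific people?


Complement: C(14,5) - C(11,5) = 2002 - 462 = 1540

1540


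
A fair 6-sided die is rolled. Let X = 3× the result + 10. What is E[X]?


E[die] = (1+6)/2 = 7/2
E[X] = 3×7/2 + 10 = 41/2

E[X] = 41/2


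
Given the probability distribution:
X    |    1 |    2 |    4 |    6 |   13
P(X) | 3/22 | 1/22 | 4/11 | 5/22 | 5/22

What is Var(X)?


E[X] = 6
E[X²] = 580/11
Var(X) = E[X²] - (E[X])² = 580/11 - 36 = 184/11

Var(X) = 184/11 ≈ 16.7273


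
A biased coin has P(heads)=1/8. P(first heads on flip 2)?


Geometric: P(X=2) = (1-p)^(k-1)×p = (7/8)^1×1/8 = 7/64

P(X=2) = 7/64 ≈ 10.94%


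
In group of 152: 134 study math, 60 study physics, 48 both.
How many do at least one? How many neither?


|A∪B| = 134+60-48 = 146
Neither = 152-146 = 6

At least one: 146; Neither: 6


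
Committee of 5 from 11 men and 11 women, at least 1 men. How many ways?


Count by #men:
  1M,4W: C(11,1)×C(11,4)=3630
  2M,3W: C(11,2)×C(11,3)=9075
  3M,2W: C(11,3)×C(11,2)=9075
  4M,1W: C(11,4)×C(11,1)=3630
  5M,0W: C(11,5)×C(11,0)=462
Total = 25872

25872


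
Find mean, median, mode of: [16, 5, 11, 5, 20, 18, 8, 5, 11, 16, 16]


Sorted: [5, 5, 5, 8, 11, 11, 16, 16, 16, 18, 20]
Mean = 131/11
Median = 11
Freq: {16: 3, 5: 3, 11: 2, 20: 1, 18: 1, 8: 1}
Mode: [5, 16]

Mean=131/11, Median=11, Mode=[5, 16]


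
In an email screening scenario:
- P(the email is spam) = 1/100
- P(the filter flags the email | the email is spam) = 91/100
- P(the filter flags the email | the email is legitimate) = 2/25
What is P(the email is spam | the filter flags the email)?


Using Bayes' theorem:
P(A|B) = P(B|A)·P(A) / P(B)

P(the filter flags the email) = 91/100 × 1/100 + 2/25 × 99/100
= 91/10000 + 99/1250 = 883/10000

P(the email is spam|the filter flags the email) = (91/10000) / (883/10000) = 91/883

P(the email is spam|the filter flags the email) = 91/883 ≈ 10.31%


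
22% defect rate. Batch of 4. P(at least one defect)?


P(all good) = (39/50)^4 = 2313441/6250000
P(≥1 defect) = 3936559/6250000

P = 3936559/6250000 ≈ 62.98%


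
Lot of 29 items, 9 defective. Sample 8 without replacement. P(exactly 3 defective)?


Hypergeometric: C(9,3)×C(20,5)/C(29,8)
= 84×15504/4292145 = 144704/476905

P(X=3) = 144704/476905 ≈ 30.34%


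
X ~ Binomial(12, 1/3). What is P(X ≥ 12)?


P(X ≥ 12) = Σ P(X=i) for i=12..12
P(X=12) = 1/531441
Sum = 1/531441

P(X ≥ 12) = 1/531441 ≈ 0.00%


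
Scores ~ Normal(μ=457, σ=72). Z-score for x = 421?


z = (x - μ)/σ = (421 - 457)/72 = -0.5

z = -0.5


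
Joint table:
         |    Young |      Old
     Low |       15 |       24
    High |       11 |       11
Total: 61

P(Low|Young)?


P(Low|Young) = 15/(15+11) = 15/26

P = 15/26 ≈ 57.69%


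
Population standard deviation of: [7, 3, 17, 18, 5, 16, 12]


Mean = 78/7
  (7-78/7)²=841/49
  (3-78/7)²=3249/49
  (17-78/7)²=1681/49
  (18-78/7)²=2304/49
  (5-78/7)²=1849/49
  (16-78/7)²=1156/49
  (12-78/7)²=36/49
Σ(x-μ)² = 1588/7
σ² = (1588/7)/7 = 1588/49

σ = √(1588/49) ≈ 5.6928


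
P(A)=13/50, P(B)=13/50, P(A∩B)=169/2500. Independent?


P(A)×P(B) = 169/2500
P(A∩B) = 169/2500
Equal ✓ → Independent

Yes, independent


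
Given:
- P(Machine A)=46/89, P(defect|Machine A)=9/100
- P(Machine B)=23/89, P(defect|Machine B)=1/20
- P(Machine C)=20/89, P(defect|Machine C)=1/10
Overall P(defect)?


P(B) = Σ P(B|Aᵢ)×P(Aᵢ)
  9/100×46/89 = 207/4450
  1/20×23/89 = 23/1780
  1/10×20/89 = 2/89
Sum = 729/8900

P(defect) = 729/8900 ≈ 8.19%


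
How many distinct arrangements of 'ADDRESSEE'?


Letters: 9, freq: {'A': 1, 'D': 2, 'R': 1, 'E': 3, 'S': 2}
9!/(1!×2!×1!×3!×2!) = 362880/24 = 15120

15120


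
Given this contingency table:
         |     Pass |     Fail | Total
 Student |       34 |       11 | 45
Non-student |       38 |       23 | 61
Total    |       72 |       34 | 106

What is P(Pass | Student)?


P(Pass | Student) = 34/(34+11) = 34/45

P(Pass|Student) = 34/45 ≈ 75.56%


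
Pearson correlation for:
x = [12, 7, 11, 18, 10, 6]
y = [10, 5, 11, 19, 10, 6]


n=6, Σx=64, Σy=61, Σxy=754, Σx²=774, Σy²=743
r = (6×754 - 64×61)/√((6×774 - 64²)(6×743 - 61²))
= 620/√(548×737) = 620/√403876 ≈ 620/635.5124 ≈ 0.9756

r ≈ 0.9756


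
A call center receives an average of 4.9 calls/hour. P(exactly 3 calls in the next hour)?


Poisson(λ=4.9): P(X=3) = e^(-λ)×λ^k/k!
= e^(-4.9) × 4.9^3 / 3!
≈ 0.007446583071 × 117.649 / 6 ≈ 0.146014

P(X=3) ≈ 0.146014 ≈ 14.60%


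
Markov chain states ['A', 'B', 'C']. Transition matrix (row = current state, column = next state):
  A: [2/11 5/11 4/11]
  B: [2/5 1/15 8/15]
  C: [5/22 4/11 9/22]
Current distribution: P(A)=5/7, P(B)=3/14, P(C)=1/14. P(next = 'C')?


P(next=C) = Σᵢ P(now=i)×P(i→C)
= 5/7×4/11 + 3/14×8/15 + 1/14×9/22
= 20/77 + 4/35 + 9/308 = 621/1540

P = 621/1540 ≈ 0.4032


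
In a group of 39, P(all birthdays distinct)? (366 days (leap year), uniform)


P(all different) = Π(366-i)/366 for i=0..38
= (366/366)×(365/366)×...×(328/366)
= 0.122510

P ≈ 0.1225 ≈ 12.25%


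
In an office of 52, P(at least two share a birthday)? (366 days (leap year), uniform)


P(all different) = Π(366-i)/366 for i=0..51
= 0.022238
P(match) = 1 - 0.022238 = 0.977762

P ≈ 0.9778 ≈ 97.78%


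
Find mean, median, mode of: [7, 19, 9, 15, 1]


Sorted: [1, 7, 9, 15, 19]
Mean = 51/5
Median = 9
Freq: {7: 1, 19: 1, 9: 1, 15: 1, 1: 1}
Mode: No mode

Mean=51/5, Median=9, Mode=No mode


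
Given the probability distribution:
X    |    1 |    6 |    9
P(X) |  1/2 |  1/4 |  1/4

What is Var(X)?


E[X] = 17/4
E[X²] = 119/4
Var(X) = E[X²] - (E[X])² = 119/4 - 289/16 = 187/16

Var(X) = 187/16 ≈ 11.6875


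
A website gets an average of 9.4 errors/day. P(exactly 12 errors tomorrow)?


Poisson(λ=9.4): P(X=12) = e^(-λ)×λ^k/k!
= e^(-9.4) × 9.4^12 / 12!
≈ 8.272406556e-05 × 475920314814 / 479001600 ≈ 0.082192

P(X=12) ≈ 0.082192 ≈ 8.22%


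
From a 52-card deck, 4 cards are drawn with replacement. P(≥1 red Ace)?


P(not a red Ace) = 50/52 = 25/26
P(none in 4 draws) = (25/26)^4 = 390625/456976
P(≥1 red Ace) = 1 - 390625/456976 = 66351/456976

P = 66351/456976 ≈ 14.52%


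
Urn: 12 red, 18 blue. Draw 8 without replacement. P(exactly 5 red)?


Hypergeometric: C(12,5)×C(18,3)/C(30,8)
= 792×816/5852925 = 23936/216775

P(X=5) = 23936/216775 ≈ 11.04%


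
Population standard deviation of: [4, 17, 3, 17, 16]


Mean = 57/5
  (4-57/5)²=1369/25
  (17-57/5)²=784/25
  (3-57/5)²=1764/25
  (17-57/5)²=784/25
  (16-57/5)²=529/25
Σ(x-μ)² = 1046/5
σ² = (1046/5)/5 = 1046/25

σ = √(1046/25) ≈ 6.4684


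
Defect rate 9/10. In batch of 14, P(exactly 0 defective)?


Binomial: P(X=0) = C(14,0)×p^0×(1-p)^14
= 1 × 1 × 1/100000000000000 = 1/100000000000000

P(X=0) = 1/100000000000000 ≈ 0.00%


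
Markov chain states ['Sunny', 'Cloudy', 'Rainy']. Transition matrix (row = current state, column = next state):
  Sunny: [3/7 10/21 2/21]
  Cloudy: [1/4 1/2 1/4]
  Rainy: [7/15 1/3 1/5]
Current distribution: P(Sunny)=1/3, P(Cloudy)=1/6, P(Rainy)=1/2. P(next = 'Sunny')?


P(next=Sunny) = Σᵢ P(now=i)×P(i→Sunny)
= 1/3×3/7 + 1/6×1/4 + 1/2×7/15
= 1/7 + 1/24 + 7/30 = 117/280

P = 117/280 ≈ 0.4179


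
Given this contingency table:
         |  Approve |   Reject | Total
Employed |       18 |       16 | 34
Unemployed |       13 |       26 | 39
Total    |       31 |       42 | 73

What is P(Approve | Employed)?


P(Approve | Employed) = 18/(18+16) = 18/34 = 9/17

P(Approve|Employed) = 9/17 ≈ 52.94%


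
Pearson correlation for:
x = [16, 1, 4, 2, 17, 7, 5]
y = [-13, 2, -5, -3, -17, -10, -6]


n=7, Σx=52, Σy=-52, Σxy=-621, Σx²=640, Σy²=632
r = (7×(-621) - 52×(-52))/√((7×640 - 52²)(7×632 - (-52)²))
= -1643/√(1776×1720) = -1643/√3054720 ≈ -1643/1747.7757 ≈ -0.9401

r ≈ -0.9401


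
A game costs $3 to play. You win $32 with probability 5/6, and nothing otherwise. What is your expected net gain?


E[gain] = (32-3)×5/6 + (-3)×1/6
= 145/6 - 1/2 = 71/3

Expected net gain = $71/3 ≈ $23.67


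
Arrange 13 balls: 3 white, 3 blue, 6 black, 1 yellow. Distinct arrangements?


13!/(3!×3!×6!×1!) = 240240

240240


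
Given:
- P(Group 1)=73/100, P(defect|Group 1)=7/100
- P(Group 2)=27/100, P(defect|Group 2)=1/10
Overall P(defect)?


P(B) = Σ P(B|Aᵢ)×P(Aᵢ)
  7/100×73/100 = 511/10000
  1/10×27/100 = 27/1000
Sum = 781/10000

P(defect) = 781/10000 ≈ 7.81%


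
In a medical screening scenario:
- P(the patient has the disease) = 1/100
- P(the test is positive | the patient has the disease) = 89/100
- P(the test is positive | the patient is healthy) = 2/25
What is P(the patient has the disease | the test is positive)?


Using Bayes' theorem:
P(A|B) = P(B|A)·P(A) / P(B)

P(the test is positive) = 89/100 × 1/100 + 2/25 × 99/100
= 89/10000 + 99/1250 = 881/10000

P(the patient has the disease|the test is positive) = (89/10000) / (881/10000) = 89/881

P(the patient has the disease|the test is positive) = 89/881 ≈ 10.10%


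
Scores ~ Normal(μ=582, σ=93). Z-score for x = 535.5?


z = (x - μ)/σ = (535.5 - 582)/93 = -0.5

z = -0.5


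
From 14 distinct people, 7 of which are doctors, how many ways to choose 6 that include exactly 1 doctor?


Choose 1 of the 7 doctors and 5 of the other 7 people:
C(7,1)×C(7,5) = 7×21 = 147

147


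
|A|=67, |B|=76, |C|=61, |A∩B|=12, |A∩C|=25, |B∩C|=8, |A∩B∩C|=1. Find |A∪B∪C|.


|A∪B∪C| = 67+76+61-12-25-8+1 = 160

|A∪B∪C| = 160


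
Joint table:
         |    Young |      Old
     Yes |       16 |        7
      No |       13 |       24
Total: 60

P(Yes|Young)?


P(Yes|Young) = 16/(16+13) = 16/29

P = 16/29 ≈ 55.17%


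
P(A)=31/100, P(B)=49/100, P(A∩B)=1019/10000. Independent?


P(A)×P(B) = 1519/10000
P(A∩B) = 1019/10000
Not equal → NOT independent

No, not independent


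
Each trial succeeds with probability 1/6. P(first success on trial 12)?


Geometric: P(X=12) = (1-p)^(k-1)×p = (5/6)^11×1/6 = 48828125/2176782336

P(X=12) = 48828125/2176782336 ≈ 2.24%


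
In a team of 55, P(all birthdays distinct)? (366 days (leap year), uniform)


P(all different) = Π(366-i)/366 for i=0..54
= (366/366)×(365/366)×...×(312/366)
= 0.013909

P ≈ 0.0139 ≈ 1.39%


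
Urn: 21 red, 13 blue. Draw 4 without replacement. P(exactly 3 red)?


Hypergeometric: C(21,3)×C(13,1)/C(34,4)
= 1330×13/46376 = 8645/23188

P(X=3) = 8645/23188 ≈ 37.28%


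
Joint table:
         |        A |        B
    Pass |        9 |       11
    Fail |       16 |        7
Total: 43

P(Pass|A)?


P(Pass|A) = 9/(9+16) = 9/25

P = 9/25 ≈ 36.00%


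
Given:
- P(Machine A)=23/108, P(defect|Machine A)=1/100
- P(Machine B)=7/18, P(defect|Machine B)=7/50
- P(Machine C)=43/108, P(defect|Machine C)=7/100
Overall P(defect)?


P(B) = Σ P(B|Aᵢ)×P(Aᵢ)
  1/100×23/108 = 23/10800
  7/50×7/18 = 49/900
  7/100×43/108 = 301/10800
Sum = 19/225

P(defect) = 19/225 ≈ 8.44%


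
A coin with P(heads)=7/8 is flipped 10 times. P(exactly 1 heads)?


Binomial: P(X=1) = C(10,1)×p^1×(1-p)^9
= 10 × 7/8 × 1/134217728 = 35/536870912

P(X=1) = 35/536870912 ≈ 0.00%


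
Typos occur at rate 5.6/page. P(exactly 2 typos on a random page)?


Poisson(λ=5.6): P(X=2) = e^(-λ)×λ^k/k!
= e^(-5.6) × 5.6^2 / 2!
≈ 0.003697863716 × 31.36 / 2 ≈ 0.057983

P(X=2) ≈ 0.057983 ≈ 5.80%


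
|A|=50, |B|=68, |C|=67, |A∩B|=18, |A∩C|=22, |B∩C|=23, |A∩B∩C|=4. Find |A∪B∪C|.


|A∪B∪C| = 50+68+67-18-22-23+4 = 126

|A∪B∪C| = 126


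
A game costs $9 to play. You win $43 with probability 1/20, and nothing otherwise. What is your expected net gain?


E[gain] = (43-9)×1/20 + (-9)×19/20
= 17/10 - 171/20 = -137/20

Expected net gain = $-137/20 ≈ $-6.85


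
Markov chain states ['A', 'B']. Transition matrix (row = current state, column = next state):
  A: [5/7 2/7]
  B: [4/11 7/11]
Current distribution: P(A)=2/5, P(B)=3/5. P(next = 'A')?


P(next=A) = Σᵢ P(now=i)×P(i→A)
= 2/5×5/7 + 3/5×4/11
= 2/7 + 12/55 = 194/385

P = 194/385 ≈ 0.5039


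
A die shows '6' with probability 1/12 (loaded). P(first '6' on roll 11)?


Geometric: P(X=11) = (1-p)^(k-1)×p = (11/12)^10×1/12 = 25937424601/743008370688

P(X=11) = 25937424601/743008370688 ≈ 3.49%


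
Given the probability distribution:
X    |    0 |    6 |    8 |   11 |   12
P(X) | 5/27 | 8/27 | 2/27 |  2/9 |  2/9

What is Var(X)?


E[X] = 202/27
E[X²] = 2006/27
Var(X) = E[X²] - (E[X])² = 2006/27 - 40804/729 = 13358/729

Var(X) = 13358/729 ≈ 18.3237


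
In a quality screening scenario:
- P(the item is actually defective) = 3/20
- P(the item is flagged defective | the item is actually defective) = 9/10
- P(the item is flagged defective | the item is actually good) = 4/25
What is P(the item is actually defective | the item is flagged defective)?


Using Bayes' theorem:
P(A|B) = P(B|A)·P(A) / P(B)

P(the item is flagged defective) = 9/10 × 3/20 + 4/25 × 17/20
= 27/200 + 17/125 = 271/1000

P(the item is actually defective|the item is flagged defective) = (27/200) / (271/1000) = 135/271

P(the item is actually defective|the item is flagged defective) = 135/271 ≈ 49.82%


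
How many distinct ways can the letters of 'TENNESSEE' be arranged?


Letters: 9, freq: {'T': 1, 'E': 4, 'N': 2, 'S': 2}
9!/(1!×4!×2!×2!) = 362880/96 = 3780

3780


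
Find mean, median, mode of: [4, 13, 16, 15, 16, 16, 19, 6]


Sorted: [4, 6, 13, 15, 16, 16, 16, 19]
Mean = 105/8
Median = 31/2
Freq: {4: 1, 13: 1, 16: 3, 15: 1, 19: 1, 6: 1}
Mode: [16]

Mean=105/8, Median=31/2, Mode=16


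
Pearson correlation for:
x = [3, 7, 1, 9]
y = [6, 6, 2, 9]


n=4, Σx=20, Σy=23, Σxy=143, Σx²=140, Σy²=157
r = (4×143 - 20×23)/√((4×140 - 20²)(4×157 - 23²))
= 112/√(160×99) = 112/√15840 ≈ 112/125.8571 ≈ 0.8899

r ≈ 0.8899


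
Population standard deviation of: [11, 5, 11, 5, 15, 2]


Mean = 49/6
  (11-49/6)²=289/36
  (5-49/6)²=361/36
  (11-49/6)²=289/36
  (5-49/6)²=361/36
  (15-49/6)²=1681/36
  (2-49/6)²=1369/36
Σ(x-μ)² = 725/6
σ² = (725/6)/6 = 725/36

σ = √(725/36) ≈ 4.4876


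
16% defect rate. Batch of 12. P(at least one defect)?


P(all good) = (21/25)^12 = 7355827511386641/59604644775390625
P(≥1 defect) = 52248817264003984/59604644775390625

P = 52248817264003984/59604644775390625 ≈ 87.66%
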